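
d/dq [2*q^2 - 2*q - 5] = 4*q - 2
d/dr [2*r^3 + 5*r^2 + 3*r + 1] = 6*r^2 + 10*r + 3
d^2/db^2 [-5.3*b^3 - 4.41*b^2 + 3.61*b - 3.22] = -31.8*b - 8.82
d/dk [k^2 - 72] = 2*k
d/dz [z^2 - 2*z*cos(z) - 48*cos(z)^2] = 2*z*sin(z) + 2*z + 48*sin(2*z) - 2*cos(z)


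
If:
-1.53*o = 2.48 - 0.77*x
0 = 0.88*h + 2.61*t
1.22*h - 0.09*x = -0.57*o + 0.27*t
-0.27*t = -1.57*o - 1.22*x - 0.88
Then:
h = 0.58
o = -1.22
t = -0.20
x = 0.80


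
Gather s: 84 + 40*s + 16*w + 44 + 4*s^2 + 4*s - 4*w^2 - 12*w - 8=4*s^2 + 44*s - 4*w^2 + 4*w + 120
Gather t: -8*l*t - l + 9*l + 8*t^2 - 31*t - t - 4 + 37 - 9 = 8*l + 8*t^2 + t*(-8*l - 32) + 24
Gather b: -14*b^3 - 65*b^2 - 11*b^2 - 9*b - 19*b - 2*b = -14*b^3 - 76*b^2 - 30*b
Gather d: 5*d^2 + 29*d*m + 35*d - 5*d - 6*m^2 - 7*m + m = 5*d^2 + d*(29*m + 30) - 6*m^2 - 6*m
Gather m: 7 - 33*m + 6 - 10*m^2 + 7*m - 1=-10*m^2 - 26*m + 12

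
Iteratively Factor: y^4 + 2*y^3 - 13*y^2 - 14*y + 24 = (y + 4)*(y^3 - 2*y^2 - 5*y + 6) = (y - 1)*(y + 4)*(y^2 - y - 6) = (y - 1)*(y + 2)*(y + 4)*(y - 3)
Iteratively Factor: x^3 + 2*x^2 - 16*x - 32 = (x - 4)*(x^2 + 6*x + 8) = (x - 4)*(x + 4)*(x + 2)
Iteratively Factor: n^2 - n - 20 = (n + 4)*(n - 5)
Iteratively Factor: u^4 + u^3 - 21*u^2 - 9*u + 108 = (u - 3)*(u^3 + 4*u^2 - 9*u - 36) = (u - 3)*(u + 4)*(u^2 - 9) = (u - 3)*(u + 3)*(u + 4)*(u - 3)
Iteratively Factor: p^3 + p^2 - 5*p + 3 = (p - 1)*(p^2 + 2*p - 3) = (p - 1)*(p + 3)*(p - 1)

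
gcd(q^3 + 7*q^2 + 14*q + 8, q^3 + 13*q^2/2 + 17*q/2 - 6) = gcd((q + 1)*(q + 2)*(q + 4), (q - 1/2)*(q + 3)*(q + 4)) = q + 4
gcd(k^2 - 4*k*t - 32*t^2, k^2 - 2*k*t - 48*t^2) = -k + 8*t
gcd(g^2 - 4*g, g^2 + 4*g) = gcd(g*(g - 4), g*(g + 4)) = g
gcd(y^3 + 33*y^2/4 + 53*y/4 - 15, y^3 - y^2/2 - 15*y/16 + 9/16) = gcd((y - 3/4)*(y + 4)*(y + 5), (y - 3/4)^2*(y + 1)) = y - 3/4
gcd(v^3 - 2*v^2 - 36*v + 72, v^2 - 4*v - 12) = v - 6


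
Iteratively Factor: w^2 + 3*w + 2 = (w + 1)*(w + 2)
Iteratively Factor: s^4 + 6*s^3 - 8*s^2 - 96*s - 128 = (s - 4)*(s^3 + 10*s^2 + 32*s + 32) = (s - 4)*(s + 4)*(s^2 + 6*s + 8) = (s - 4)*(s + 4)^2*(s + 2)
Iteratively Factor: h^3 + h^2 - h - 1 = (h - 1)*(h^2 + 2*h + 1) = (h - 1)*(h + 1)*(h + 1)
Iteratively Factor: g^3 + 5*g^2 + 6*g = (g + 3)*(g^2 + 2*g) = g*(g + 3)*(g + 2)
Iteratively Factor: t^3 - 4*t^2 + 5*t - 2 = (t - 1)*(t^2 - 3*t + 2) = (t - 1)^2*(t - 2)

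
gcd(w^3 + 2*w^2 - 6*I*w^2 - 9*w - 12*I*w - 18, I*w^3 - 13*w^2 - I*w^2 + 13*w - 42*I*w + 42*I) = 1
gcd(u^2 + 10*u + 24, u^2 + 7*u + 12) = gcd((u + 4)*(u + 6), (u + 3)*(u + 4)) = u + 4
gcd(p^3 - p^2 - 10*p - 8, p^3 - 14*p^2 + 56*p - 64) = p - 4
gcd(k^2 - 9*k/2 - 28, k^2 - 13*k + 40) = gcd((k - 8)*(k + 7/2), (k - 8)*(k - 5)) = k - 8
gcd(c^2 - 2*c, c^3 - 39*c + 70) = c - 2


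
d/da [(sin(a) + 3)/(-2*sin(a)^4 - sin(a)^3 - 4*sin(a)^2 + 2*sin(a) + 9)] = (6*sin(a)^4 + 26*sin(a)^3 + 13*sin(a)^2 + 24*sin(a) + 3)*cos(a)/(2*sin(a)^4 + sin(a)^3 + 4*sin(a)^2 - 2*sin(a) - 9)^2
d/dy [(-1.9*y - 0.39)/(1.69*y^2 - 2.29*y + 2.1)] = (3.211*y^2 + 1.3182*y - 4.8831)/(2.8561*y^4 - 7.7402*y^3 + 12.3421*y^2 - 9.618*y + 4.41)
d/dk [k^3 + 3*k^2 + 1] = 3*k*(k + 2)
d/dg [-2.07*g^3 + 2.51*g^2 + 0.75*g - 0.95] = -6.21*g^2 + 5.02*g + 0.75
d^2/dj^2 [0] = 0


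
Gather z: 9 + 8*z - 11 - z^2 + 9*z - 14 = -z^2 + 17*z - 16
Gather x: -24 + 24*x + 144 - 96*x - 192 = -72*x - 72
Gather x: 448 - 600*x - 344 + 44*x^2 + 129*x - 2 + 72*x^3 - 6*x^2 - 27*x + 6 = 72*x^3 + 38*x^2 - 498*x + 108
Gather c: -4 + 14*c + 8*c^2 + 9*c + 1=8*c^2 + 23*c - 3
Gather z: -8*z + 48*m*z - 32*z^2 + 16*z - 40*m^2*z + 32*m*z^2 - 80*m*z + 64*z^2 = z^2*(32*m + 32) + z*(-40*m^2 - 32*m + 8)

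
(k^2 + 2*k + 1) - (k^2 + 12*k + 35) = -10*k - 34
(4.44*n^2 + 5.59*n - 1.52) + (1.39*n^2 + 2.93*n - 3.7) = 5.83*n^2 + 8.52*n - 5.22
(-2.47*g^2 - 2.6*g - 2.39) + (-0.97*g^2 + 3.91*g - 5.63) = -3.44*g^2 + 1.31*g - 8.02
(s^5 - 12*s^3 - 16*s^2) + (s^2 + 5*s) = s^5 - 12*s^3 - 15*s^2 + 5*s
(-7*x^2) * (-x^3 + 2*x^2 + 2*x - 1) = 7*x^5 - 14*x^4 - 14*x^3 + 7*x^2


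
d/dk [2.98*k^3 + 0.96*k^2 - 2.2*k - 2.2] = 8.94*k^2 + 1.92*k - 2.2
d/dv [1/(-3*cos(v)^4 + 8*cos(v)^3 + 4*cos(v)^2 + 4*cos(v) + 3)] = 4*(-3*cos(v)^3 + 6*cos(v)^2 + 2*cos(v) + 1)*sin(v)/(-3*cos(v)^4 + 8*cos(v)^3 + 4*cos(v)^2 + 4*cos(v) + 3)^2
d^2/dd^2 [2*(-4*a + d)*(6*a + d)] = 4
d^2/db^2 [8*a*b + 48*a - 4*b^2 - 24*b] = -8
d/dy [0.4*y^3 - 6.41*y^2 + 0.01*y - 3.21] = 1.2*y^2 - 12.82*y + 0.01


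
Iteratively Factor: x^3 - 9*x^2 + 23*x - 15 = (x - 1)*(x^2 - 8*x + 15) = (x - 5)*(x - 1)*(x - 3)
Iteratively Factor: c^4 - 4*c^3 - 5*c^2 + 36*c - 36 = (c + 3)*(c^3 - 7*c^2 + 16*c - 12) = (c - 2)*(c + 3)*(c^2 - 5*c + 6) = (c - 3)*(c - 2)*(c + 3)*(c - 2)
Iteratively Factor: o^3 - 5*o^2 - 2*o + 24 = (o - 3)*(o^2 - 2*o - 8) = (o - 4)*(o - 3)*(o + 2)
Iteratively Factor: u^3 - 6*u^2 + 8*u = (u - 2)*(u^2 - 4*u) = (u - 4)*(u - 2)*(u)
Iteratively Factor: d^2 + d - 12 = (d - 3)*(d + 4)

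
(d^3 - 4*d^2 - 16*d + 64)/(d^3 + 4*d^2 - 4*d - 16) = (d^2 - 8*d + 16)/(d^2 - 4)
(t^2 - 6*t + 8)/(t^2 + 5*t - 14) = (t - 4)/(t + 7)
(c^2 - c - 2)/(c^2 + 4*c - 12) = (c + 1)/(c + 6)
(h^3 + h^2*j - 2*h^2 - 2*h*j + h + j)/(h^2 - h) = h + j - 1 - j/h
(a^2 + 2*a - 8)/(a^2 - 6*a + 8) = (a + 4)/(a - 4)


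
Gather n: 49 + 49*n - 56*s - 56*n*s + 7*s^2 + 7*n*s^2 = n*(7*s^2 - 56*s + 49) + 7*s^2 - 56*s + 49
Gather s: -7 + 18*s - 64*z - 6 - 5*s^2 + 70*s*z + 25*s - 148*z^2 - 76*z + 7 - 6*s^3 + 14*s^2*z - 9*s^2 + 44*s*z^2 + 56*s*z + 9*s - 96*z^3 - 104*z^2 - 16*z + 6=-6*s^3 + s^2*(14*z - 14) + s*(44*z^2 + 126*z + 52) - 96*z^3 - 252*z^2 - 156*z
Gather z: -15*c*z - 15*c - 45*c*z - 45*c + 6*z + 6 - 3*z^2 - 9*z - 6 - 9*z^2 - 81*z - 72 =-60*c - 12*z^2 + z*(-60*c - 84) - 72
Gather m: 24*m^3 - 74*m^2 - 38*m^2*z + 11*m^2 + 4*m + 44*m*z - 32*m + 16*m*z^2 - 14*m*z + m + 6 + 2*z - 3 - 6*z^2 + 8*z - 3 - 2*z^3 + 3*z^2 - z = 24*m^3 + m^2*(-38*z - 63) + m*(16*z^2 + 30*z - 27) - 2*z^3 - 3*z^2 + 9*z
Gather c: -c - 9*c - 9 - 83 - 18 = -10*c - 110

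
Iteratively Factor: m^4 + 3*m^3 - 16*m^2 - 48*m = (m + 3)*(m^3 - 16*m) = (m - 4)*(m + 3)*(m^2 + 4*m) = (m - 4)*(m + 3)*(m + 4)*(m)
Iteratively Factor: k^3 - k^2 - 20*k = (k + 4)*(k^2 - 5*k) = (k - 5)*(k + 4)*(k)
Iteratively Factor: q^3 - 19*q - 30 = (q + 2)*(q^2 - 2*q - 15) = (q - 5)*(q + 2)*(q + 3)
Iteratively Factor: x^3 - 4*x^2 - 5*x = (x - 5)*(x^2 + x) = (x - 5)*(x + 1)*(x)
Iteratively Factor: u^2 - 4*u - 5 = (u - 5)*(u + 1)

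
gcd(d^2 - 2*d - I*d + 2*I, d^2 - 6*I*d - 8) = 1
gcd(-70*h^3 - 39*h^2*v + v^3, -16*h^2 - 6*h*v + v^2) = 2*h + v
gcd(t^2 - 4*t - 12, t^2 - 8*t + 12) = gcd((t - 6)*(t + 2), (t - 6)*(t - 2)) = t - 6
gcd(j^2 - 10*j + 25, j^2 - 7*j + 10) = j - 5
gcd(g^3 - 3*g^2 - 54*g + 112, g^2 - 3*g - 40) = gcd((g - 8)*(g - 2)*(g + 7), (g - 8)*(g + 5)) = g - 8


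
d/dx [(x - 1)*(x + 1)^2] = (x + 1)*(3*x - 1)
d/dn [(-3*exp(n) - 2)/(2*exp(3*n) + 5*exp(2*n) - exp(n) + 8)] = ((3*exp(n) + 2)*(6*exp(2*n) + 10*exp(n) - 1) - 6*exp(3*n) - 15*exp(2*n) + 3*exp(n) - 24)*exp(n)/(2*exp(3*n) + 5*exp(2*n) - exp(n) + 8)^2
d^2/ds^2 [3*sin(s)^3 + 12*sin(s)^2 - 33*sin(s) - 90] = -27*sin(s)^3 - 48*sin(s)^2 + 51*sin(s) + 24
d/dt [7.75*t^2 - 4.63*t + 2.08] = 15.5*t - 4.63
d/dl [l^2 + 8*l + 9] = 2*l + 8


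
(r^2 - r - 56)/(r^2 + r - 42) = (r - 8)/(r - 6)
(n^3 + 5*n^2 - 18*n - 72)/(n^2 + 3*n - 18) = (n^2 - n - 12)/(n - 3)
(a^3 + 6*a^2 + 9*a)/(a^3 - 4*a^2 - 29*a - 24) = a*(a + 3)/(a^2 - 7*a - 8)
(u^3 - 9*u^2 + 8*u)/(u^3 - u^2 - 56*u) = (u - 1)/(u + 7)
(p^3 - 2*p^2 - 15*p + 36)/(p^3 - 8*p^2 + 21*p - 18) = (p + 4)/(p - 2)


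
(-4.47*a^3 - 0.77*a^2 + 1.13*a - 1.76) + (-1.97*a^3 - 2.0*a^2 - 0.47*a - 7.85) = -6.44*a^3 - 2.77*a^2 + 0.66*a - 9.61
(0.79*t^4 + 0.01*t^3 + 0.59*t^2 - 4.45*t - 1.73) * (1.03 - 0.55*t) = -0.4345*t^5 + 0.8082*t^4 - 0.3142*t^3 + 3.0552*t^2 - 3.632*t - 1.7819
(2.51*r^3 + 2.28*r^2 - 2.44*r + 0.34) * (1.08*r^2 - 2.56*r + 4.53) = 2.7108*r^5 - 3.9632*r^4 + 2.8983*r^3 + 16.942*r^2 - 11.9236*r + 1.5402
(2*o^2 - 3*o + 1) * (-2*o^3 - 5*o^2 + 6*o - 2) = -4*o^5 - 4*o^4 + 25*o^3 - 27*o^2 + 12*o - 2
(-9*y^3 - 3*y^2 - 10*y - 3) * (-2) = 18*y^3 + 6*y^2 + 20*y + 6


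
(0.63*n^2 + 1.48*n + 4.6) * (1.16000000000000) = 0.7308*n^2 + 1.7168*n + 5.336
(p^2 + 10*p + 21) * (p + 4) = p^3 + 14*p^2 + 61*p + 84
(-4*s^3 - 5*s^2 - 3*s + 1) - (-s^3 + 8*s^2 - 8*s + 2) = -3*s^3 - 13*s^2 + 5*s - 1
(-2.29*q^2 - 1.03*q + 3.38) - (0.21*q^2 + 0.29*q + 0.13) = -2.5*q^2 - 1.32*q + 3.25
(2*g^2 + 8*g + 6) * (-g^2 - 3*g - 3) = -2*g^4 - 14*g^3 - 36*g^2 - 42*g - 18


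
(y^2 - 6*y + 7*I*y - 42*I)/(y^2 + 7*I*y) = (y - 6)/y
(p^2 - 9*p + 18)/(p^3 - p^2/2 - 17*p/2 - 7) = 2*(-p^2 + 9*p - 18)/(-2*p^3 + p^2 + 17*p + 14)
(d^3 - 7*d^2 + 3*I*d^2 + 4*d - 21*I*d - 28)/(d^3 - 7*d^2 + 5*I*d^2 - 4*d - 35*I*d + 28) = (d - I)/(d + I)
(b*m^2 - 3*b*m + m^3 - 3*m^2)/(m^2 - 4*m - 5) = m*(-b*m + 3*b - m^2 + 3*m)/(-m^2 + 4*m + 5)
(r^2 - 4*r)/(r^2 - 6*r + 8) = r/(r - 2)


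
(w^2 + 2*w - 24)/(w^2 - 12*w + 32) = (w + 6)/(w - 8)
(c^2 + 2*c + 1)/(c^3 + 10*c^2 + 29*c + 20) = (c + 1)/(c^2 + 9*c + 20)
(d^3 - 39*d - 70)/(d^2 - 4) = (d^2 - 2*d - 35)/(d - 2)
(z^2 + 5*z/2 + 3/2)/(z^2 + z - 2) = (z^2 + 5*z/2 + 3/2)/(z^2 + z - 2)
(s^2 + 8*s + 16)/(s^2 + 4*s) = (s + 4)/s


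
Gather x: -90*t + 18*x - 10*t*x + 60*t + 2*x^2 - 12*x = -30*t + 2*x^2 + x*(6 - 10*t)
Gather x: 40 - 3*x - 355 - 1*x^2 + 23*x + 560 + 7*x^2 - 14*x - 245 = 6*x^2 + 6*x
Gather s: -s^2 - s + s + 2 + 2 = 4 - s^2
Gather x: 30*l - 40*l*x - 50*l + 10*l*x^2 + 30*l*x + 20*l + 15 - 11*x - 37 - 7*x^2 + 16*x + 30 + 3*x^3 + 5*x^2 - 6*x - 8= 3*x^3 + x^2*(10*l - 2) + x*(-10*l - 1)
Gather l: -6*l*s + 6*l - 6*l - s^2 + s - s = -6*l*s - s^2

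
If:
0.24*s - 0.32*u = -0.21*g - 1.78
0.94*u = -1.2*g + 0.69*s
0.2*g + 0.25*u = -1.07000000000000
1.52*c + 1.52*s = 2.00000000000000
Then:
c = 8.97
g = -2.81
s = -7.66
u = -2.03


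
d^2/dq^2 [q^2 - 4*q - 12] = 2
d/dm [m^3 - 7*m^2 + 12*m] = 3*m^2 - 14*m + 12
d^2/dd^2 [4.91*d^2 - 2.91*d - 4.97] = 9.82000000000000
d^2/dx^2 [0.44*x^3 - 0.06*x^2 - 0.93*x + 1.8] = 2.64*x - 0.12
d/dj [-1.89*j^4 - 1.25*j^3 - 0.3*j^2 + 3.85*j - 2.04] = -7.56*j^3 - 3.75*j^2 - 0.6*j + 3.85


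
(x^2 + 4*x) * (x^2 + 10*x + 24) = x^4 + 14*x^3 + 64*x^2 + 96*x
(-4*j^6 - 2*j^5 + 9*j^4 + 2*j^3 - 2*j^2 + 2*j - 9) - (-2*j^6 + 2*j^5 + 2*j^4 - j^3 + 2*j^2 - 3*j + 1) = -2*j^6 - 4*j^5 + 7*j^4 + 3*j^3 - 4*j^2 + 5*j - 10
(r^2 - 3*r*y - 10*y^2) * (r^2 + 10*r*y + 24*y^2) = r^4 + 7*r^3*y - 16*r^2*y^2 - 172*r*y^3 - 240*y^4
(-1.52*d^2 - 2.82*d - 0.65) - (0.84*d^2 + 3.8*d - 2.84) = -2.36*d^2 - 6.62*d + 2.19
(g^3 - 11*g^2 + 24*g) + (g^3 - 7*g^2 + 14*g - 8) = 2*g^3 - 18*g^2 + 38*g - 8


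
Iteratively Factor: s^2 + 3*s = (s)*(s + 3)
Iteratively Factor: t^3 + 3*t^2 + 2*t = (t + 2)*(t^2 + t) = t*(t + 2)*(t + 1)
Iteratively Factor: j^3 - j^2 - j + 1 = (j - 1)*(j^2 - 1) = (j - 1)^2*(j + 1)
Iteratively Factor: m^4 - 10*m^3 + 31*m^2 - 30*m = (m - 2)*(m^3 - 8*m^2 + 15*m) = (m - 5)*(m - 2)*(m^2 - 3*m) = m*(m - 5)*(m - 2)*(m - 3)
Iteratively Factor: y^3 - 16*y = (y + 4)*(y^2 - 4*y) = y*(y + 4)*(y - 4)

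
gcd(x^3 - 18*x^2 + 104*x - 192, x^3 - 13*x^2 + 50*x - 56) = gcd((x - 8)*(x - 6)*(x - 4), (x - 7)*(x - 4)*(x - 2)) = x - 4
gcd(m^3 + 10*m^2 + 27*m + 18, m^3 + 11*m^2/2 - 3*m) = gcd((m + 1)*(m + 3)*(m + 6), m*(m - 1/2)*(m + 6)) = m + 6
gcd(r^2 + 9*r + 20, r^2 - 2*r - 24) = r + 4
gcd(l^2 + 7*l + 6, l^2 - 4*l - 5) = l + 1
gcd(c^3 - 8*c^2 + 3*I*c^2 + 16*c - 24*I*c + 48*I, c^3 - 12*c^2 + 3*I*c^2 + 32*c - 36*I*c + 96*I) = c^2 + c*(-4 + 3*I) - 12*I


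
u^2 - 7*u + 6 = (u - 6)*(u - 1)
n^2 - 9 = (n - 3)*(n + 3)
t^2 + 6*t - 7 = (t - 1)*(t + 7)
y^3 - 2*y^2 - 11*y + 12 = (y - 4)*(y - 1)*(y + 3)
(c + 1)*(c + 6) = c^2 + 7*c + 6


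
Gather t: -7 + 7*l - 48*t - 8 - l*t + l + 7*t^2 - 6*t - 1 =8*l + 7*t^2 + t*(-l - 54) - 16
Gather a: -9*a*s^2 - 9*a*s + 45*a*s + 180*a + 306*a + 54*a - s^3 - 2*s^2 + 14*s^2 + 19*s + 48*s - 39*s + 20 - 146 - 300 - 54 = a*(-9*s^2 + 36*s + 540) - s^3 + 12*s^2 + 28*s - 480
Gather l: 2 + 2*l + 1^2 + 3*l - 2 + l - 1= 6*l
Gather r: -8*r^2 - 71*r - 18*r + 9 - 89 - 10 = -8*r^2 - 89*r - 90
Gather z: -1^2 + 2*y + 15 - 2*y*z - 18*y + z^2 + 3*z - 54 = -16*y + z^2 + z*(3 - 2*y) - 40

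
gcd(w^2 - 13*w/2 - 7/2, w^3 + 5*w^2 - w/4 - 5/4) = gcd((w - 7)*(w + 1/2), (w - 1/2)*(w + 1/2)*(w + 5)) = w + 1/2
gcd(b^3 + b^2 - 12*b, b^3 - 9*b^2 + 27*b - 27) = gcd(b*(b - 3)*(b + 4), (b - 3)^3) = b - 3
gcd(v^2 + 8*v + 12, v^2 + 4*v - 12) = v + 6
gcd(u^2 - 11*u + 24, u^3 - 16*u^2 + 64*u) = u - 8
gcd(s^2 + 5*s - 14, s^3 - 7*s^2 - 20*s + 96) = 1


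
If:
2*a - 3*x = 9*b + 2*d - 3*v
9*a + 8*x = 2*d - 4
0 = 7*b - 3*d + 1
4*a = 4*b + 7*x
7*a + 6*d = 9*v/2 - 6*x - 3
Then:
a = -522/19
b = -40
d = -93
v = -2974/19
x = 136/19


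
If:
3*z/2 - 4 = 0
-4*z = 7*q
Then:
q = -32/21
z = 8/3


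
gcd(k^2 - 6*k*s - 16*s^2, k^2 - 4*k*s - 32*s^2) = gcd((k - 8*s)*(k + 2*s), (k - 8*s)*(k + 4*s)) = -k + 8*s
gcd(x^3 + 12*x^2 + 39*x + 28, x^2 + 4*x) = x + 4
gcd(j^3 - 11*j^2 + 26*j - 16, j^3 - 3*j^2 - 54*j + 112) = j^2 - 10*j + 16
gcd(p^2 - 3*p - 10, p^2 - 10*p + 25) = p - 5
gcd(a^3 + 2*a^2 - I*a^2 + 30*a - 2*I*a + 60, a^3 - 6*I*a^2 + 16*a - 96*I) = a - 6*I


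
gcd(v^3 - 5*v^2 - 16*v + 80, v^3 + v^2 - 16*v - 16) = v^2 - 16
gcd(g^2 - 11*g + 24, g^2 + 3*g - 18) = g - 3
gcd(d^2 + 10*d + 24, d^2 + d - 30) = d + 6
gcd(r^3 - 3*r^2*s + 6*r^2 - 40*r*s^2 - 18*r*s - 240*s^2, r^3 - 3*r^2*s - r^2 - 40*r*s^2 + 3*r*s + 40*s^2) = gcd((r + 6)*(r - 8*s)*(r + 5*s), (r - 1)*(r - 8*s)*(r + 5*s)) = r^2 - 3*r*s - 40*s^2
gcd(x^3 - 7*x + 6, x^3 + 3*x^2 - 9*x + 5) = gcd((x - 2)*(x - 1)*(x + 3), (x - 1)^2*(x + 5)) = x - 1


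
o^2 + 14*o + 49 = (o + 7)^2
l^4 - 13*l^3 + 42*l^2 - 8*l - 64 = (l - 8)*(l - 4)*(l - 2)*(l + 1)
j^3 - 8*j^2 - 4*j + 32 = (j - 8)*(j - 2)*(j + 2)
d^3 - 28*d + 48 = (d - 4)*(d - 2)*(d + 6)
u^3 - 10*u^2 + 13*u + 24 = (u - 8)*(u - 3)*(u + 1)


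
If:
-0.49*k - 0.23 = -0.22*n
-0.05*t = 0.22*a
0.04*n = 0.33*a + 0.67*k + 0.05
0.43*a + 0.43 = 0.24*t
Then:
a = -0.29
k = 0.15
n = 1.38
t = 1.27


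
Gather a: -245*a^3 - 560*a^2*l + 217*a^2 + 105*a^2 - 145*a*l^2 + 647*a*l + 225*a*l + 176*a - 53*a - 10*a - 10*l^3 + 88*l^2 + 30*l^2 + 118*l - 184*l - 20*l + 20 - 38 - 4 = -245*a^3 + a^2*(322 - 560*l) + a*(-145*l^2 + 872*l + 113) - 10*l^3 + 118*l^2 - 86*l - 22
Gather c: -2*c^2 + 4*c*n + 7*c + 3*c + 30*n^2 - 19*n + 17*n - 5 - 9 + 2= -2*c^2 + c*(4*n + 10) + 30*n^2 - 2*n - 12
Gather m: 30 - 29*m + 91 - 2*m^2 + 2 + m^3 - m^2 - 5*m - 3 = m^3 - 3*m^2 - 34*m + 120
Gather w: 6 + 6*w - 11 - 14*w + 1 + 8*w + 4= 0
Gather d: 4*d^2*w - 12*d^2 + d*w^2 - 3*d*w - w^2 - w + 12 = d^2*(4*w - 12) + d*(w^2 - 3*w) - w^2 - w + 12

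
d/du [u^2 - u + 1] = 2*u - 1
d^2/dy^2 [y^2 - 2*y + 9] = 2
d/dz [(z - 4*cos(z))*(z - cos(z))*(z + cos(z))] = 4*z^2*sin(z) + 3*z^2 + z*sin(2*z) - 8*z*cos(z) - 12*sin(z)*cos(z)^2 - cos(z)^2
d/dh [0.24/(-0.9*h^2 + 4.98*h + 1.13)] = (0.432*h - 1.1952)/(-0.9*h^2 + 4.98*h + 1.13)^2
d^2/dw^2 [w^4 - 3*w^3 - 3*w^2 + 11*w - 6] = 12*w^2 - 18*w - 6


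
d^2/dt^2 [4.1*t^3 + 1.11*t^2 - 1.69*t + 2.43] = 24.6*t + 2.22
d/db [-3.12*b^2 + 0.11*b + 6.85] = 0.11 - 6.24*b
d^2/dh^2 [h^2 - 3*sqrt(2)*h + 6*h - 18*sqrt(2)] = 2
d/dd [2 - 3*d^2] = -6*d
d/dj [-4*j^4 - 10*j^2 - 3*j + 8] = -16*j^3 - 20*j - 3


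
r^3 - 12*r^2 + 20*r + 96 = (r - 8)*(r - 6)*(r + 2)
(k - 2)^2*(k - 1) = k^3 - 5*k^2 + 8*k - 4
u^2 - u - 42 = (u - 7)*(u + 6)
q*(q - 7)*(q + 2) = q^3 - 5*q^2 - 14*q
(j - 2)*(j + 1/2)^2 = j^3 - j^2 - 7*j/4 - 1/2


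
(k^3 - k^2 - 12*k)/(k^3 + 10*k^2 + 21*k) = (k - 4)/(k + 7)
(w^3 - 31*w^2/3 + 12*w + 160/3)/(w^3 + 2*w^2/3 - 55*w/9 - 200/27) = 9*(w^2 - 12*w + 32)/(9*w^2 - 9*w - 40)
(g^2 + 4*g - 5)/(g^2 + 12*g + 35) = (g - 1)/(g + 7)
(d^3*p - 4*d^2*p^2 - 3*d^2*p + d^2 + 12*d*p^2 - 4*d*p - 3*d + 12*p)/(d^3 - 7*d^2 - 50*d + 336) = (d^3*p - 4*d^2*p^2 - 3*d^2*p + d^2 + 12*d*p^2 - 4*d*p - 3*d + 12*p)/(d^3 - 7*d^2 - 50*d + 336)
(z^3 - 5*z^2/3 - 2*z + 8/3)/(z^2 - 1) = (3*z^2 - 2*z - 8)/(3*(z + 1))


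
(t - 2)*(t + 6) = t^2 + 4*t - 12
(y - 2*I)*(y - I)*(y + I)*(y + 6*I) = y^4 + 4*I*y^3 + 13*y^2 + 4*I*y + 12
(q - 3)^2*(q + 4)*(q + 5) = q^4 + 3*q^3 - 25*q^2 - 39*q + 180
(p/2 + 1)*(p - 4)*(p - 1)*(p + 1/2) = p^4/2 - 5*p^3/4 - 15*p^2/4 + 5*p/2 + 2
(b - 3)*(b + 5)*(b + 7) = b^3 + 9*b^2 - b - 105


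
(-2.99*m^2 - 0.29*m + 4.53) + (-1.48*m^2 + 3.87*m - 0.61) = -4.47*m^2 + 3.58*m + 3.92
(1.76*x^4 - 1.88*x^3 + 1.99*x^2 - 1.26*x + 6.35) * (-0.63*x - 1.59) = -1.1088*x^5 - 1.614*x^4 + 1.7355*x^3 - 2.3703*x^2 - 1.9971*x - 10.0965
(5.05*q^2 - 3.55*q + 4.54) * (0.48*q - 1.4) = 2.424*q^3 - 8.774*q^2 + 7.1492*q - 6.356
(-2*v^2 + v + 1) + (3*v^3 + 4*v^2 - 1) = 3*v^3 + 2*v^2 + v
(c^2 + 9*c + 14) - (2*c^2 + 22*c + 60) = -c^2 - 13*c - 46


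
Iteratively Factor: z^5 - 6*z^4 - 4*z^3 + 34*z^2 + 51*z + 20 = (z + 1)*(z^4 - 7*z^3 + 3*z^2 + 31*z + 20) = (z - 4)*(z + 1)*(z^3 - 3*z^2 - 9*z - 5) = (z - 5)*(z - 4)*(z + 1)*(z^2 + 2*z + 1) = (z - 5)*(z - 4)*(z + 1)^2*(z + 1)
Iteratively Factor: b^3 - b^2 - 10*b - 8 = (b - 4)*(b^2 + 3*b + 2) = (b - 4)*(b + 2)*(b + 1)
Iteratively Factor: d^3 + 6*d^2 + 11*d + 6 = (d + 2)*(d^2 + 4*d + 3) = (d + 1)*(d + 2)*(d + 3)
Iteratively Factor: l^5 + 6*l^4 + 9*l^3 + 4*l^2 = (l + 1)*(l^4 + 5*l^3 + 4*l^2) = l*(l + 1)*(l^3 + 5*l^2 + 4*l) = l^2*(l + 1)*(l^2 + 5*l + 4) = l^2*(l + 1)*(l + 4)*(l + 1)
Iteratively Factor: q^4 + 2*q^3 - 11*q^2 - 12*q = (q)*(q^3 + 2*q^2 - 11*q - 12) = q*(q - 3)*(q^2 + 5*q + 4) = q*(q - 3)*(q + 4)*(q + 1)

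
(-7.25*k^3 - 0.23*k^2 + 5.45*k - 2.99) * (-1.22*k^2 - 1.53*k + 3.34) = 8.845*k^5 + 11.3731*k^4 - 30.5121*k^3 - 5.4589*k^2 + 22.7777*k - 9.9866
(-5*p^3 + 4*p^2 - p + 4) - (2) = -5*p^3 + 4*p^2 - p + 2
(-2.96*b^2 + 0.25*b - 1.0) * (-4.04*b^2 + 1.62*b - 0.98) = 11.9584*b^4 - 5.8052*b^3 + 7.3458*b^2 - 1.865*b + 0.98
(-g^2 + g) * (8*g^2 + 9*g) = -8*g^4 - g^3 + 9*g^2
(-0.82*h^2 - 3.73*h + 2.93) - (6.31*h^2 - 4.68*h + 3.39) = -7.13*h^2 + 0.95*h - 0.46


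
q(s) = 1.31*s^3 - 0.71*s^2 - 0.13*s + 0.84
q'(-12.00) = 582.83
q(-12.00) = -2363.52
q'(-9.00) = 330.98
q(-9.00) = -1010.49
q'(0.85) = 1.50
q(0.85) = 1.02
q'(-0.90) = 4.33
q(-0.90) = -0.57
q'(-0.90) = 4.33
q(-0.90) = -0.57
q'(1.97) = 12.32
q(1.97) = 7.84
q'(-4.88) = 100.39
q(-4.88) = -167.67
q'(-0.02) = -0.10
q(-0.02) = 0.84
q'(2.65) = 23.71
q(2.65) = 19.89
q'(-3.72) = 59.54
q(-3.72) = -75.94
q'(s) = 3.93*s^2 - 1.42*s - 0.13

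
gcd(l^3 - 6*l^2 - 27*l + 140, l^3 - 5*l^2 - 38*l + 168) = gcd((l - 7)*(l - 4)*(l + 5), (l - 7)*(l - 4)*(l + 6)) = l^2 - 11*l + 28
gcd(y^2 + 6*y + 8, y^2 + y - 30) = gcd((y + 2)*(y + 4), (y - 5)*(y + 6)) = 1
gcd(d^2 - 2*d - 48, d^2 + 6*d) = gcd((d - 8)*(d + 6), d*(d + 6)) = d + 6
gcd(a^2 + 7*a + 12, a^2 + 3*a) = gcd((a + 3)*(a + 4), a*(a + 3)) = a + 3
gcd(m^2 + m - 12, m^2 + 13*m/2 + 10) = m + 4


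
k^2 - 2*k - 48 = (k - 8)*(k + 6)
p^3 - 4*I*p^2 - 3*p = p*(p - 3*I)*(p - I)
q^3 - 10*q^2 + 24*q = q*(q - 6)*(q - 4)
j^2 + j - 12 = (j - 3)*(j + 4)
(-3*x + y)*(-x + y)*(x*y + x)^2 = 3*x^4*y^2 + 6*x^4*y + 3*x^4 - 4*x^3*y^3 - 8*x^3*y^2 - 4*x^3*y + x^2*y^4 + 2*x^2*y^3 + x^2*y^2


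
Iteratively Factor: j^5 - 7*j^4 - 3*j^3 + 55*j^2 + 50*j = (j)*(j^4 - 7*j^3 - 3*j^2 + 55*j + 50) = j*(j + 1)*(j^3 - 8*j^2 + 5*j + 50) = j*(j + 1)*(j + 2)*(j^2 - 10*j + 25) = j*(j - 5)*(j + 1)*(j + 2)*(j - 5)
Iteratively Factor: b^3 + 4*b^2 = (b)*(b^2 + 4*b) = b*(b + 4)*(b)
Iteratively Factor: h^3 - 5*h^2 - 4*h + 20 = (h - 2)*(h^2 - 3*h - 10) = (h - 5)*(h - 2)*(h + 2)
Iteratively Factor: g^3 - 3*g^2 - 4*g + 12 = (g - 2)*(g^2 - g - 6) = (g - 2)*(g + 2)*(g - 3)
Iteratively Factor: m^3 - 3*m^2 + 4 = (m - 2)*(m^2 - m - 2) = (m - 2)^2*(m + 1)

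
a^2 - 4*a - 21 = (a - 7)*(a + 3)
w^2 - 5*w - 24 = (w - 8)*(w + 3)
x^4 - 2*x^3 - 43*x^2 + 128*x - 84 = (x - 6)*(x - 2)*(x - 1)*(x + 7)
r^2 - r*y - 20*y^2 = (r - 5*y)*(r + 4*y)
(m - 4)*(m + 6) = m^2 + 2*m - 24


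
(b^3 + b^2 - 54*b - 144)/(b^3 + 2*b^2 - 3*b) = (b^2 - 2*b - 48)/(b*(b - 1))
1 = 1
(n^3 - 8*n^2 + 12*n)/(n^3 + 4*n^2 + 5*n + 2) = n*(n^2 - 8*n + 12)/(n^3 + 4*n^2 + 5*n + 2)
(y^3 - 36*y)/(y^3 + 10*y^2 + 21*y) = (y^2 - 36)/(y^2 + 10*y + 21)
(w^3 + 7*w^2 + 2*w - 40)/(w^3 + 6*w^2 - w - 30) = (w + 4)/(w + 3)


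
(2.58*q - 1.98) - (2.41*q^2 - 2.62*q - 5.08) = -2.41*q^2 + 5.2*q + 3.1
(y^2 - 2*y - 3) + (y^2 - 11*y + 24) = 2*y^2 - 13*y + 21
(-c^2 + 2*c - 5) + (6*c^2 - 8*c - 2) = 5*c^2 - 6*c - 7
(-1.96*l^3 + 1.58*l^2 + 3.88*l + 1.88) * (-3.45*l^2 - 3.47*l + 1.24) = 6.762*l^5 + 1.3502*l^4 - 21.299*l^3 - 17.9904*l^2 - 1.7124*l + 2.3312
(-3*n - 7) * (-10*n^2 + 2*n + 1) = 30*n^3 + 64*n^2 - 17*n - 7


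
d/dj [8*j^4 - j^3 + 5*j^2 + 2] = j*(32*j^2 - 3*j + 10)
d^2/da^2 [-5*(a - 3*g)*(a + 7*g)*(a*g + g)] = 10*g*(-3*a - 4*g - 1)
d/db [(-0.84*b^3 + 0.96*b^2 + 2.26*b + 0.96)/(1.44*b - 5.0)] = (-2.4192*b^3 + 13.9824*b^2 - 9.6*b - 12.6824)/(2.0736*b^2 - 14.4*b + 25.0)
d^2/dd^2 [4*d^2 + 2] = 8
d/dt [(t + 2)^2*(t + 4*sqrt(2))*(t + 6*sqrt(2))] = 4*t^3 + 12*t^2 + 30*sqrt(2)*t^2 + 104*t + 80*sqrt(2)*t + 40*sqrt(2) + 192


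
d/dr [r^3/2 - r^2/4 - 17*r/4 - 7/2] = 3*r^2/2 - r/2 - 17/4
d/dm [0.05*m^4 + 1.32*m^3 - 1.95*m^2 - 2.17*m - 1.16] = 0.2*m^3 + 3.96*m^2 - 3.9*m - 2.17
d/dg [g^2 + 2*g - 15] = 2*g + 2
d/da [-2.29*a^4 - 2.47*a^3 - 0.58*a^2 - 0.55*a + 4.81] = -9.16*a^3 - 7.41*a^2 - 1.16*a - 0.55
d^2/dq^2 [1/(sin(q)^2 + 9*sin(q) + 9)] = (-4*sin(q)^4 - 27*sin(q)^3 - 39*sin(q)^2 + 135*sin(q) + 144)/(sin(q)^2 + 9*sin(q) + 9)^3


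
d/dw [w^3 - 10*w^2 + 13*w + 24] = 3*w^2 - 20*w + 13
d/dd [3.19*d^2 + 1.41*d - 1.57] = 6.38*d + 1.41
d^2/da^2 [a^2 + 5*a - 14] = 2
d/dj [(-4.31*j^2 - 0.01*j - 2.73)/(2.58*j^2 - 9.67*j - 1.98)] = (41.7035*j^2 + 31.1544*j - 26.3793)/(6.6564*j^4 - 49.8972*j^3 + 83.2921*j^2 + 38.2932*j + 3.9204)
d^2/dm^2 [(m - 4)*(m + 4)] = 2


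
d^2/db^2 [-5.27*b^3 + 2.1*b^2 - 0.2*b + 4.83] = 4.2 - 31.62*b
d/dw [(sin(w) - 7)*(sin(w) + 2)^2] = 3*(sin(w) - 4)*(sin(w) + 2)*cos(w)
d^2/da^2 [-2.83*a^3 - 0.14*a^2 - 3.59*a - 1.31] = -16.98*a - 0.28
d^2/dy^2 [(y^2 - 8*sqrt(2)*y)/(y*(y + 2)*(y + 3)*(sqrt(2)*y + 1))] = 2*(6*y^5 - 93*sqrt(2)*y^4 + 30*y^4 - 635*sqrt(2)*y^3 - 89*y^3 - 1548*sqrt(2)*y^2 - 720*y^2 - 1650*sqrt(2)*y - 1218*y - 764*sqrt(2) - 510)/(2*sqrt(2)*y^9 + 6*y^8 + 30*sqrt(2)*y^8 + 90*y^7 + 189*sqrt(2)*y^7 + 559*y^6 + 655*sqrt(2)*y^6 + 1845*y^5 + 1395*sqrt(2)*y^5 + 1995*sqrt(2)*y^4 + 3441*y^4 + 2106*sqrt(2)*y^3 + 3545*y^3 + 1854*y^2 + 1620*sqrt(2)*y^2 + 540*y + 648*sqrt(2)*y + 216)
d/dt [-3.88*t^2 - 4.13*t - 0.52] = -7.76*t - 4.13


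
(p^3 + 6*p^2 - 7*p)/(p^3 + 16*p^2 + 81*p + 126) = p*(p - 1)/(p^2 + 9*p + 18)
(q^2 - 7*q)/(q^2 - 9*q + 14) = q/(q - 2)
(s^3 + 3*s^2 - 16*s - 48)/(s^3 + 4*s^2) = (s^2 - s - 12)/s^2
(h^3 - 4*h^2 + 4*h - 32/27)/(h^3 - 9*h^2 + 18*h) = (h^3 - 4*h^2 + 4*h - 32/27)/(h*(h^2 - 9*h + 18))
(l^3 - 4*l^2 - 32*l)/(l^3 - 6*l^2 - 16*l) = (l + 4)/(l + 2)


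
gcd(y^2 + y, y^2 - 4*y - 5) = y + 1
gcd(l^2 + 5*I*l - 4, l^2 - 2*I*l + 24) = l + 4*I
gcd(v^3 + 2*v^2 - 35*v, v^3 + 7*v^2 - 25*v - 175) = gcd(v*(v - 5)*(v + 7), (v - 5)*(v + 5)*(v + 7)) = v^2 + 2*v - 35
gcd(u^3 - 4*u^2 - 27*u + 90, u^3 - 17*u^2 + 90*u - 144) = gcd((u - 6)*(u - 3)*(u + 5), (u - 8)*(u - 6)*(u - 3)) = u^2 - 9*u + 18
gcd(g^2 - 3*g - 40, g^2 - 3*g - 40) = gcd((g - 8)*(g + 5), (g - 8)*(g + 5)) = g^2 - 3*g - 40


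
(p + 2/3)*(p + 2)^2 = p^3 + 14*p^2/3 + 20*p/3 + 8/3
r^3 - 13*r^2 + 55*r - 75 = (r - 5)^2*(r - 3)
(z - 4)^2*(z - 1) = z^3 - 9*z^2 + 24*z - 16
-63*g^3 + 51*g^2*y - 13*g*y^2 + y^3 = (-7*g + y)*(-3*g + y)^2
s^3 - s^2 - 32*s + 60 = (s - 5)*(s - 2)*(s + 6)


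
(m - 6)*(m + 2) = m^2 - 4*m - 12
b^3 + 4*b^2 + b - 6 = (b - 1)*(b + 2)*(b + 3)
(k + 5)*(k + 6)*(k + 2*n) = k^3 + 2*k^2*n + 11*k^2 + 22*k*n + 30*k + 60*n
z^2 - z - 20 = (z - 5)*(z + 4)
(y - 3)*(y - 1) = y^2 - 4*y + 3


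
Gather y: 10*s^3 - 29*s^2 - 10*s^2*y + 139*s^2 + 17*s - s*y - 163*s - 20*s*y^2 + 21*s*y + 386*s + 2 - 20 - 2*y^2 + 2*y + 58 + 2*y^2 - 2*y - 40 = 10*s^3 + 110*s^2 - 20*s*y^2 + 240*s + y*(-10*s^2 + 20*s)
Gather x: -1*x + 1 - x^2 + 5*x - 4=-x^2 + 4*x - 3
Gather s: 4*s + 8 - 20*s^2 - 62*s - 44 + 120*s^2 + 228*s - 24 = 100*s^2 + 170*s - 60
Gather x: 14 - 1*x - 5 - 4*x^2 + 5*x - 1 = -4*x^2 + 4*x + 8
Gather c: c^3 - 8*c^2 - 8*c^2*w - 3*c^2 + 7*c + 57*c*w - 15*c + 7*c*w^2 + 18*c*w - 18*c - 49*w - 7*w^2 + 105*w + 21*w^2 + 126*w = c^3 + c^2*(-8*w - 11) + c*(7*w^2 + 75*w - 26) + 14*w^2 + 182*w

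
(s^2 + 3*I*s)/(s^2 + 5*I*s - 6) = s/(s + 2*I)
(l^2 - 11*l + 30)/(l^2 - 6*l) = (l - 5)/l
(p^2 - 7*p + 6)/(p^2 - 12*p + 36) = (p - 1)/(p - 6)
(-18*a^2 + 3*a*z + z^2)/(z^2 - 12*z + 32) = (-18*a^2 + 3*a*z + z^2)/(z^2 - 12*z + 32)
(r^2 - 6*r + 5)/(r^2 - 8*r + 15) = (r - 1)/(r - 3)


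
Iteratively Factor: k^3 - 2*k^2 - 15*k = (k)*(k^2 - 2*k - 15) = k*(k + 3)*(k - 5)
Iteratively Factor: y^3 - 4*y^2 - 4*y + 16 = (y - 4)*(y^2 - 4) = (y - 4)*(y + 2)*(y - 2)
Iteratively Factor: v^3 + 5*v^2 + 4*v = (v)*(v^2 + 5*v + 4) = v*(v + 4)*(v + 1)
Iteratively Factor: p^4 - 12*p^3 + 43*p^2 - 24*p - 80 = (p - 5)*(p^3 - 7*p^2 + 8*p + 16) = (p - 5)*(p - 4)*(p^2 - 3*p - 4) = (p - 5)*(p - 4)*(p + 1)*(p - 4)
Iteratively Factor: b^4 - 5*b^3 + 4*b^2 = (b - 1)*(b^3 - 4*b^2) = b*(b - 1)*(b^2 - 4*b) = b^2*(b - 1)*(b - 4)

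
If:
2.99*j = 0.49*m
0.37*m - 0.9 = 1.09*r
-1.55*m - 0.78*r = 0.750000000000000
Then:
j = -0.01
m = -0.06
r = -0.85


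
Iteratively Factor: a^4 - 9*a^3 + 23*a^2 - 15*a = (a - 3)*(a^3 - 6*a^2 + 5*a) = a*(a - 3)*(a^2 - 6*a + 5) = a*(a - 3)*(a - 1)*(a - 5)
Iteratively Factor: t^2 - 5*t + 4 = (t - 1)*(t - 4)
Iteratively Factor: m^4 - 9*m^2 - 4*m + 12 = (m + 2)*(m^3 - 2*m^2 - 5*m + 6) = (m - 1)*(m + 2)*(m^2 - m - 6) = (m - 3)*(m - 1)*(m + 2)*(m + 2)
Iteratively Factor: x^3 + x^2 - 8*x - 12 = (x + 2)*(x^2 - x - 6) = (x - 3)*(x + 2)*(x + 2)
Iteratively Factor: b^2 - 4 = (b - 2)*(b + 2)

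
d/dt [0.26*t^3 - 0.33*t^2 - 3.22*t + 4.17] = 0.78*t^2 - 0.66*t - 3.22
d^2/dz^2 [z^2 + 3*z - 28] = 2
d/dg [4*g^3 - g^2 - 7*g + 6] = 12*g^2 - 2*g - 7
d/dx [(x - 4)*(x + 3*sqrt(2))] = 2*x - 4 + 3*sqrt(2)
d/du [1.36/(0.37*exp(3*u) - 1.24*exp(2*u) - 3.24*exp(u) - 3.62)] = (-1.5096*exp(2*u) + 3.3728*exp(u) + 4.4064)*exp(u)/(-0.37*exp(3*u) + 1.24*exp(2*u) + 3.24*exp(u) + 3.62)^2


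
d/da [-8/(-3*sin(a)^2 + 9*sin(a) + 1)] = 24*(3 - 2*sin(a))*cos(a)/(-3*sin(a)^2 + 9*sin(a) + 1)^2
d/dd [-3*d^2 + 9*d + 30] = 9 - 6*d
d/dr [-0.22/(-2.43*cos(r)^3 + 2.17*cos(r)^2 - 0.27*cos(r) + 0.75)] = (1.6038*cos(r)^2 - 0.9548*cos(r) + 0.0594)*sin(r)/(2.43*cos(r)^3 - 2.17*cos(r)^2 + 0.27*cos(r) - 0.75)^2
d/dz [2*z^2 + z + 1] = 4*z + 1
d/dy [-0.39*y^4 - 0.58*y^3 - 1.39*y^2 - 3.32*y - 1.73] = -1.56*y^3 - 1.74*y^2 - 2.78*y - 3.32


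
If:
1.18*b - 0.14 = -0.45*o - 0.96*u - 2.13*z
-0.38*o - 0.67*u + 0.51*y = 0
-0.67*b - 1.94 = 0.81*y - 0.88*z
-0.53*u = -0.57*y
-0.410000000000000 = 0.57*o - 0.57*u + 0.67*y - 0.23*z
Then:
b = -2.24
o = -0.35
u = 0.67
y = 0.63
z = 1.08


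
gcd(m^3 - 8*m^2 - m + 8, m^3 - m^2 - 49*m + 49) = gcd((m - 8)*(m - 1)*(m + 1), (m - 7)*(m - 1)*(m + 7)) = m - 1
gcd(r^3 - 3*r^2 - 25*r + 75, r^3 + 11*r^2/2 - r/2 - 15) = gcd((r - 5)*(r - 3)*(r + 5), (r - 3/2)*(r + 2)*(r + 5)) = r + 5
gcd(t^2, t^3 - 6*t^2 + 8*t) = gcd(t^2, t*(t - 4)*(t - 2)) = t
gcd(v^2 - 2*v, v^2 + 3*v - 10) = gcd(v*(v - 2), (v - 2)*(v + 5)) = v - 2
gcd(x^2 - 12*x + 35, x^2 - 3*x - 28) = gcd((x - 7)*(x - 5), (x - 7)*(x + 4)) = x - 7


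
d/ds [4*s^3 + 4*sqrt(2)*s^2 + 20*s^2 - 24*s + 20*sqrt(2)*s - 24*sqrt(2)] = 12*s^2 + 8*sqrt(2)*s + 40*s - 24 + 20*sqrt(2)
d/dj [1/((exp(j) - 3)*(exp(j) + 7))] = 2*(-exp(j) - 2)*exp(j)/(exp(4*j) + 8*exp(3*j) - 26*exp(2*j) - 168*exp(j) + 441)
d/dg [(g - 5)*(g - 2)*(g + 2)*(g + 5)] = 4*g^3 - 58*g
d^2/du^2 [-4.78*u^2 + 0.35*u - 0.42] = -9.56000000000000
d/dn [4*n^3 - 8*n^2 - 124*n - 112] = 12*n^2 - 16*n - 124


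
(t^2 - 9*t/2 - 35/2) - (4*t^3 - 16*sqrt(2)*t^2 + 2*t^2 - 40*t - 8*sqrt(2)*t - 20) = -4*t^3 - t^2 + 16*sqrt(2)*t^2 + 8*sqrt(2)*t + 71*t/2 + 5/2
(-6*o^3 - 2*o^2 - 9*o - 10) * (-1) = 6*o^3 + 2*o^2 + 9*o + 10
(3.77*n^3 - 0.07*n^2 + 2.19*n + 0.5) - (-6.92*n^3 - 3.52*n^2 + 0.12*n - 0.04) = 10.69*n^3 + 3.45*n^2 + 2.07*n + 0.54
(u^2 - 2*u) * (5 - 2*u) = -2*u^3 + 9*u^2 - 10*u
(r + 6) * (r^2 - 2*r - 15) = r^3 + 4*r^2 - 27*r - 90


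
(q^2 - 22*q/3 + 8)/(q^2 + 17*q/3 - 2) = (3*q^2 - 22*q + 24)/(3*q^2 + 17*q - 6)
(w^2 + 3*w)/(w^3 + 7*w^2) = (w + 3)/(w*(w + 7))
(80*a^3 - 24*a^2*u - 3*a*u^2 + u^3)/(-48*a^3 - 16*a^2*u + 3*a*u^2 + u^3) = (-20*a^2 + a*u + u^2)/(12*a^2 + 7*a*u + u^2)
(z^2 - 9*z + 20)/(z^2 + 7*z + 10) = (z^2 - 9*z + 20)/(z^2 + 7*z + 10)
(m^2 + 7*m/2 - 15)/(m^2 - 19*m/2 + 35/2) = (m + 6)/(m - 7)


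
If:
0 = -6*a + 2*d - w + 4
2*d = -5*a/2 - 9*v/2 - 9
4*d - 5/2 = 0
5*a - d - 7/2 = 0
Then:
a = 33/40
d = 5/8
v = -197/72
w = 3/10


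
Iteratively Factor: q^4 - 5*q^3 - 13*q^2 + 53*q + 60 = (q - 4)*(q^3 - q^2 - 17*q - 15) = (q - 4)*(q + 3)*(q^2 - 4*q - 5) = (q - 5)*(q - 4)*(q + 3)*(q + 1)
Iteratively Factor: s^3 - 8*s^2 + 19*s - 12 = (s - 4)*(s^2 - 4*s + 3) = (s - 4)*(s - 1)*(s - 3)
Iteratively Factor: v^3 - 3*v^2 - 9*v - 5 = (v + 1)*(v^2 - 4*v - 5) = (v - 5)*(v + 1)*(v + 1)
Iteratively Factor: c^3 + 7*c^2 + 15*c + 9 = (c + 1)*(c^2 + 6*c + 9) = (c + 1)*(c + 3)*(c + 3)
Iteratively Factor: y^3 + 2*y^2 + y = (y + 1)*(y^2 + y) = (y + 1)^2*(y)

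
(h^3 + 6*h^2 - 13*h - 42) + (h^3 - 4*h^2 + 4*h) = 2*h^3 + 2*h^2 - 9*h - 42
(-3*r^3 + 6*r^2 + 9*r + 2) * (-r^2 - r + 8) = 3*r^5 - 3*r^4 - 39*r^3 + 37*r^2 + 70*r + 16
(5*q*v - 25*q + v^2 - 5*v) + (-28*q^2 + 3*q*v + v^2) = -28*q^2 + 8*q*v - 25*q + 2*v^2 - 5*v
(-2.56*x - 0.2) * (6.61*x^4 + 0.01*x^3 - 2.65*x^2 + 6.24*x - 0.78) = -16.9216*x^5 - 1.3476*x^4 + 6.782*x^3 - 15.4444*x^2 + 0.7488*x + 0.156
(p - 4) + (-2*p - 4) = -p - 8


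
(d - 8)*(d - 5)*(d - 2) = d^3 - 15*d^2 + 66*d - 80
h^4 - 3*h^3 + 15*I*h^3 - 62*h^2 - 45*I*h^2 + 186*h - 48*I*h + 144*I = (h - 3)*(h + I)*(h + 6*I)*(h + 8*I)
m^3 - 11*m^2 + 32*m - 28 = (m - 7)*(m - 2)^2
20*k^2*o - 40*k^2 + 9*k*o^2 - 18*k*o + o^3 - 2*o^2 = (4*k + o)*(5*k + o)*(o - 2)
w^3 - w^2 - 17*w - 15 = (w - 5)*(w + 1)*(w + 3)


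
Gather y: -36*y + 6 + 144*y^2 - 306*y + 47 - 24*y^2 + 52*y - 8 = 120*y^2 - 290*y + 45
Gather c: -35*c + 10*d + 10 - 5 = -35*c + 10*d + 5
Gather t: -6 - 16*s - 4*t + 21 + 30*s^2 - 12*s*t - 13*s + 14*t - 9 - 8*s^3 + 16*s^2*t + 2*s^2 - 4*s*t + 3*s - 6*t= -8*s^3 + 32*s^2 - 26*s + t*(16*s^2 - 16*s + 4) + 6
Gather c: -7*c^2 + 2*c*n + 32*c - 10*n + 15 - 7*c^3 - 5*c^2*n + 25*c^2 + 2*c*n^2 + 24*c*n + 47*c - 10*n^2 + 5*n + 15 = -7*c^3 + c^2*(18 - 5*n) + c*(2*n^2 + 26*n + 79) - 10*n^2 - 5*n + 30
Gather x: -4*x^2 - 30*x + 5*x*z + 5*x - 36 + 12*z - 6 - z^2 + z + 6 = -4*x^2 + x*(5*z - 25) - z^2 + 13*z - 36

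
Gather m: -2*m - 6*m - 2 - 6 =-8*m - 8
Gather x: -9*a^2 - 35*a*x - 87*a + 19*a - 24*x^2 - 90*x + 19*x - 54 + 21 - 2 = -9*a^2 - 68*a - 24*x^2 + x*(-35*a - 71) - 35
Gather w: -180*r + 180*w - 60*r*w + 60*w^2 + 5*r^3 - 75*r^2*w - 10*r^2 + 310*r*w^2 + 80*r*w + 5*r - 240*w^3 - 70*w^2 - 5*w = 5*r^3 - 10*r^2 - 175*r - 240*w^3 + w^2*(310*r - 10) + w*(-75*r^2 + 20*r + 175)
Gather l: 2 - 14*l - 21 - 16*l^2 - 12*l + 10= -16*l^2 - 26*l - 9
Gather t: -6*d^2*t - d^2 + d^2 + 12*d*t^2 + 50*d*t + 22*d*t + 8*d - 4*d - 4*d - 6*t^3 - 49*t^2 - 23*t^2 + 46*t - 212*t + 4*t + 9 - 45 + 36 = -6*t^3 + t^2*(12*d - 72) + t*(-6*d^2 + 72*d - 162)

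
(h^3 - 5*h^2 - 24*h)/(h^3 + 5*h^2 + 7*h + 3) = h*(h - 8)/(h^2 + 2*h + 1)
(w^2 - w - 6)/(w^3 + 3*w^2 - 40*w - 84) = (w - 3)/(w^2 + w - 42)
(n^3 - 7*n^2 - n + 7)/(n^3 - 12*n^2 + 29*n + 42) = (n - 1)/(n - 6)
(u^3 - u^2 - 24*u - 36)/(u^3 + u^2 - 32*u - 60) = (u + 3)/(u + 5)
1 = 1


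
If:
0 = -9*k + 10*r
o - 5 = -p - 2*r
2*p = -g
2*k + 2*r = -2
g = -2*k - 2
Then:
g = -18/19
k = -10/19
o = 104/19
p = 9/19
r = -9/19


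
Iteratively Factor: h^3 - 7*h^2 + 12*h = (h)*(h^2 - 7*h + 12) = h*(h - 4)*(h - 3)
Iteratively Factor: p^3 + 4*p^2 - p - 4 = (p + 4)*(p^2 - 1) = (p + 1)*(p + 4)*(p - 1)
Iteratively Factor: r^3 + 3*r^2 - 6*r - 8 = (r - 2)*(r^2 + 5*r + 4) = (r - 2)*(r + 4)*(r + 1)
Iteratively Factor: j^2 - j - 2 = (j + 1)*(j - 2)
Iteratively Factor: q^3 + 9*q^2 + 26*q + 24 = (q + 2)*(q^2 + 7*q + 12) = (q + 2)*(q + 3)*(q + 4)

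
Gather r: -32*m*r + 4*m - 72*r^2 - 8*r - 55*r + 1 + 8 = 4*m - 72*r^2 + r*(-32*m - 63) + 9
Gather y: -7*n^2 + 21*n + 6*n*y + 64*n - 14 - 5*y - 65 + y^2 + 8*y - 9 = -7*n^2 + 85*n + y^2 + y*(6*n + 3) - 88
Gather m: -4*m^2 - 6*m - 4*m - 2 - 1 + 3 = -4*m^2 - 10*m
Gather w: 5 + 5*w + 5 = 5*w + 10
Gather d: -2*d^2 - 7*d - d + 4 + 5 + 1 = -2*d^2 - 8*d + 10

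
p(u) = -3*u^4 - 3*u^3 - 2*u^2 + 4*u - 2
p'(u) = -12*u^3 - 9*u^2 - 4*u + 4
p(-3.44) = -337.41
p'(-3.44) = 399.75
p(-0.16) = -2.68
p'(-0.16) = 4.46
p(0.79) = -2.74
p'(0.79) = -10.69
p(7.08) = -8676.59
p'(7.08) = -4734.20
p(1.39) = -19.56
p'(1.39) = -51.18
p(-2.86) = -160.34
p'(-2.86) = 222.55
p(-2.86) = -160.34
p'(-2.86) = 222.55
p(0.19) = -1.34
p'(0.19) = 2.83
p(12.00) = -67634.00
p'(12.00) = -22076.00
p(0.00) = -2.00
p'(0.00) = 4.00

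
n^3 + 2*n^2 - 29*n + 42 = (n - 3)*(n - 2)*(n + 7)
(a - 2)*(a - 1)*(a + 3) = a^3 - 7*a + 6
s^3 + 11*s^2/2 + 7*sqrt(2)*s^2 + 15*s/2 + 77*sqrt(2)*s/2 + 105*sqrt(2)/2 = (s + 5/2)*(s + 3)*(s + 7*sqrt(2))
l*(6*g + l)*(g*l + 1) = 6*g^2*l^2 + g*l^3 + 6*g*l + l^2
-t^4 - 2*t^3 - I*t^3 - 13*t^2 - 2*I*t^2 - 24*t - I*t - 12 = (t - 3*I)*(t + 4*I)*(I*t + I)^2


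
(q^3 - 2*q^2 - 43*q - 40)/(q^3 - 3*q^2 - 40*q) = (q + 1)/q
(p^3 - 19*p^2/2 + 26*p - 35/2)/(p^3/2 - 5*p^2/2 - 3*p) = (-2*p^3 + 19*p^2 - 52*p + 35)/(p*(-p^2 + 5*p + 6))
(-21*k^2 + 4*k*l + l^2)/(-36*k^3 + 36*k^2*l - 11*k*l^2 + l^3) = (7*k + l)/(12*k^2 - 8*k*l + l^2)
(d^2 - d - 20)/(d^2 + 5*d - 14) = (d^2 - d - 20)/(d^2 + 5*d - 14)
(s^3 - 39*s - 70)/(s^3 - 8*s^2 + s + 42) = (s + 5)/(s - 3)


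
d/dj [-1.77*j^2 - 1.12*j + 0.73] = -3.54*j - 1.12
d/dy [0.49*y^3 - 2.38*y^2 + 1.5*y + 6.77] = 1.47*y^2 - 4.76*y + 1.5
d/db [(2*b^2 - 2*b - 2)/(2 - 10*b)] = (-5*b^2 + 2*b - 6)/(25*b^2 - 10*b + 1)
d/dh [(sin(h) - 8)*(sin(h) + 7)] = sin(2*h) - cos(h)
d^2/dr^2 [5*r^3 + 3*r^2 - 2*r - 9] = 30*r + 6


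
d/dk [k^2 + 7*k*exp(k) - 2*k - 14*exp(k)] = 7*k*exp(k) + 2*k - 7*exp(k) - 2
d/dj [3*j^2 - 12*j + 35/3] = 6*j - 12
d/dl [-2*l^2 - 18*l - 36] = -4*l - 18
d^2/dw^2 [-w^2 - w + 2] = -2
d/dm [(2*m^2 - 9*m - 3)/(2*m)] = 1 + 3/(2*m^2)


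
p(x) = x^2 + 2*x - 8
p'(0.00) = 2.00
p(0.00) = -8.00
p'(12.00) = 26.00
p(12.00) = 160.00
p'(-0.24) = 1.52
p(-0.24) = -8.42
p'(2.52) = 7.04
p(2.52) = 3.39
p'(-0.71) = 0.58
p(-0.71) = -8.92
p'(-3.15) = -4.30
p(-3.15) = -4.38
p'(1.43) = 4.86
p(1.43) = -3.10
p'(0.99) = 3.98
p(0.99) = -5.04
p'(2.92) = 7.84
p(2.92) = 6.37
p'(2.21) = 6.42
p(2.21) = 1.30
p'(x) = 2*x + 2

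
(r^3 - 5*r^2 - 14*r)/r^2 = r - 5 - 14/r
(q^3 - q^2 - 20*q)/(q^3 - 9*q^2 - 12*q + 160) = q/(q - 8)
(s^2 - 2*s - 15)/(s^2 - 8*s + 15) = (s + 3)/(s - 3)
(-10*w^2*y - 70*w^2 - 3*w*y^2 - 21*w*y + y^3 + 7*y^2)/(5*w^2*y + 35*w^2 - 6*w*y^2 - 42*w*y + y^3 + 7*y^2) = (2*w + y)/(-w + y)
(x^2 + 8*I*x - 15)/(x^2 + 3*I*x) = (x + 5*I)/x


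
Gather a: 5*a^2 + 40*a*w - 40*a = 5*a^2 + a*(40*w - 40)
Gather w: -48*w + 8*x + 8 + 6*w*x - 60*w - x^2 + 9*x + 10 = w*(6*x - 108) - x^2 + 17*x + 18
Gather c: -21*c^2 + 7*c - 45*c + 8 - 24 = -21*c^2 - 38*c - 16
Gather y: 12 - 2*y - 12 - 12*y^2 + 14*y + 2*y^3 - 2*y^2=2*y^3 - 14*y^2 + 12*y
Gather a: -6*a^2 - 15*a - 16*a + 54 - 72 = -6*a^2 - 31*a - 18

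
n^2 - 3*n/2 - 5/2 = (n - 5/2)*(n + 1)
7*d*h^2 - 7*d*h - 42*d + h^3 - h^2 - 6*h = (7*d + h)*(h - 3)*(h + 2)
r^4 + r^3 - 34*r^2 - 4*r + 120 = (r - 5)*(r - 2)*(r + 2)*(r + 6)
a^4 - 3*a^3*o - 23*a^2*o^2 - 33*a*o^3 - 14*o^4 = (a - 7*o)*(a + o)^2*(a + 2*o)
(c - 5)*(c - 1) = c^2 - 6*c + 5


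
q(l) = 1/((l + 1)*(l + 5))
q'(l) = -1/((l + 1)*(l + 5)^2) - 1/((l + 1)^2*(l + 5))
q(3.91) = 0.02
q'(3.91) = -0.01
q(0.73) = 0.10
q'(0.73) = -0.08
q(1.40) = 0.07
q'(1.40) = -0.04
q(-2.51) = -0.27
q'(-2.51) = -0.07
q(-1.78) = -0.40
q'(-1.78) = -0.39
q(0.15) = 0.17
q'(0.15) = -0.18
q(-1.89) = -0.36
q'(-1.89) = -0.29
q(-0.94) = 4.11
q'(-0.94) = -69.43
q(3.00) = 0.03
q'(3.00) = -0.01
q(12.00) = 0.00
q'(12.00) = 0.00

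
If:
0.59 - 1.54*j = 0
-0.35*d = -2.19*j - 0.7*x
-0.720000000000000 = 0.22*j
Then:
No Solution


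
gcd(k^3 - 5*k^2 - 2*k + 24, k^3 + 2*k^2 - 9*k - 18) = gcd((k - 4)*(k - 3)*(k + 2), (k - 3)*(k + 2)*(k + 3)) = k^2 - k - 6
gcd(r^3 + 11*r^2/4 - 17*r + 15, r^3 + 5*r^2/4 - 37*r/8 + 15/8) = r - 5/4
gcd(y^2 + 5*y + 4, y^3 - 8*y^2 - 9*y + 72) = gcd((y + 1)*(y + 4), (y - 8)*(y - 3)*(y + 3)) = 1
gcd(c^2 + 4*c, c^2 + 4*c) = c^2 + 4*c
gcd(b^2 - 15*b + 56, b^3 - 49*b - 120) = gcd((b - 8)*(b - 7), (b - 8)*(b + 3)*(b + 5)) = b - 8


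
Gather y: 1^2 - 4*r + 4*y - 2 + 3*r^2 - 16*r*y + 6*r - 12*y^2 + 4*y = 3*r^2 + 2*r - 12*y^2 + y*(8 - 16*r) - 1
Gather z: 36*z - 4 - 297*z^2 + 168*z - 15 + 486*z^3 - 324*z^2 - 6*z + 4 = 486*z^3 - 621*z^2 + 198*z - 15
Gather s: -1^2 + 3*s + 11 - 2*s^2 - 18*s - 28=-2*s^2 - 15*s - 18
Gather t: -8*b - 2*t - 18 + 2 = -8*b - 2*t - 16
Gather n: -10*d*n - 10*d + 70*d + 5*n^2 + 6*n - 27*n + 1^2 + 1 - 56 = 60*d + 5*n^2 + n*(-10*d - 21) - 54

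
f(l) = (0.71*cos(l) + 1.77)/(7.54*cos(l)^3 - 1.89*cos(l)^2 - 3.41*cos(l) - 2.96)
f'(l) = (0.71*cos(l) + 1.77)*(22.62*sin(l)*cos(l)^2 - 3.78*sin(l)*cos(l) - 3.41*sin(l))/(7.54*cos(l)^3 - 1.89*cos(l)^2 - 3.41*cos(l) - 2.96)^2 - 0.71*sin(l)/(7.54*cos(l)^3 - 1.89*cos(l)^2 - 3.41*cos(l) - 2.96)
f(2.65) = -0.17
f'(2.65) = 0.27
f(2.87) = -0.13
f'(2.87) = 0.12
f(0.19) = -2.49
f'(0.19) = 7.11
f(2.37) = -0.30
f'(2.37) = 0.64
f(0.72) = -0.68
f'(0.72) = 1.00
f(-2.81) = -0.14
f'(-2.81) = -0.15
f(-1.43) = -0.54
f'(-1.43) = 0.34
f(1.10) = -0.50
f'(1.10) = 0.10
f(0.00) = -3.44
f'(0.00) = 0.00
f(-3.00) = -0.12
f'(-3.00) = -0.06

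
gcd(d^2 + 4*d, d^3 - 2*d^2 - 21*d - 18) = 1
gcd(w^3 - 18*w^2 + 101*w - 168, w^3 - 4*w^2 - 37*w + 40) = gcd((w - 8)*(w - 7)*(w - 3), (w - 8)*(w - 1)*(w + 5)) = w - 8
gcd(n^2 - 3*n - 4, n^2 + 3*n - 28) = n - 4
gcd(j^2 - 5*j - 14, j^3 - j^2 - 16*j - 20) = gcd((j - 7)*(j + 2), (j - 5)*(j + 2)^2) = j + 2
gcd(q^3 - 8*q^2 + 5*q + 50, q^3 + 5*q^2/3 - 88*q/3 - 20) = q - 5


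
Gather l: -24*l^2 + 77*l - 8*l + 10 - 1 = -24*l^2 + 69*l + 9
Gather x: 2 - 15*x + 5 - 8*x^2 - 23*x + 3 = -8*x^2 - 38*x + 10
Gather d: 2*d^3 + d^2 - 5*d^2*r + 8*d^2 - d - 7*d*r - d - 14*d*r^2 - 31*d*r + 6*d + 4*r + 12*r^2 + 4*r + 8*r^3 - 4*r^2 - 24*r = 2*d^3 + d^2*(9 - 5*r) + d*(-14*r^2 - 38*r + 4) + 8*r^3 + 8*r^2 - 16*r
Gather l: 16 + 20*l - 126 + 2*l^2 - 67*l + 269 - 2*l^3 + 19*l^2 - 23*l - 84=-2*l^3 + 21*l^2 - 70*l + 75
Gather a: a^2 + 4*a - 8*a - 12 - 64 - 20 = a^2 - 4*a - 96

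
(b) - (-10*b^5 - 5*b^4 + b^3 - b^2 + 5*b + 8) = 10*b^5 + 5*b^4 - b^3 + b^2 - 4*b - 8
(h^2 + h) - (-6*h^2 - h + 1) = 7*h^2 + 2*h - 1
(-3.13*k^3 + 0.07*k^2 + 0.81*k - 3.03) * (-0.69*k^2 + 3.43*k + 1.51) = 2.1597*k^5 - 10.7842*k^4 - 5.0451*k^3 + 4.9747*k^2 - 9.1698*k - 4.5753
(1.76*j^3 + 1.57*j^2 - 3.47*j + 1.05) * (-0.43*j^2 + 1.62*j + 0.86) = -0.7568*j^5 + 2.1761*j^4 + 5.5491*j^3 - 4.7227*j^2 - 1.2832*j + 0.903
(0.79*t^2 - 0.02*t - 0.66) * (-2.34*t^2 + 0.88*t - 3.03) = -1.8486*t^4 + 0.742*t^3 - 0.8669*t^2 - 0.5202*t + 1.9998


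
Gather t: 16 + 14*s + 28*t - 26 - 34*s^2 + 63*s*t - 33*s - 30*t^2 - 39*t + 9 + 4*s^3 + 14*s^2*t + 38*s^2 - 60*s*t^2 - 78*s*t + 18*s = 4*s^3 + 4*s^2 - s + t^2*(-60*s - 30) + t*(14*s^2 - 15*s - 11) - 1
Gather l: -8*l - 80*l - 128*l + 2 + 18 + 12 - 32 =-216*l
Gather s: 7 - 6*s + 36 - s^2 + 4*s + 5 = -s^2 - 2*s + 48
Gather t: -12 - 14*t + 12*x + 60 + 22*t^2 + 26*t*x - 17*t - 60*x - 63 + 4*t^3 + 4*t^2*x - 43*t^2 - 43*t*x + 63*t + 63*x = 4*t^3 + t^2*(4*x - 21) + t*(32 - 17*x) + 15*x - 15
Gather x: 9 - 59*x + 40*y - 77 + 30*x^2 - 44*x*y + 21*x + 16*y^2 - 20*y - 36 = 30*x^2 + x*(-44*y - 38) + 16*y^2 + 20*y - 104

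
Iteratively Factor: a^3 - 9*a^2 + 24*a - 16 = (a - 4)*(a^2 - 5*a + 4) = (a - 4)^2*(a - 1)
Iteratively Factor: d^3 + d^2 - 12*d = (d + 4)*(d^2 - 3*d) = d*(d + 4)*(d - 3)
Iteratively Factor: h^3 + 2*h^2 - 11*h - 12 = (h - 3)*(h^2 + 5*h + 4) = (h - 3)*(h + 4)*(h + 1)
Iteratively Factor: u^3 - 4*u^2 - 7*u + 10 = (u - 1)*(u^2 - 3*u - 10) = (u - 1)*(u + 2)*(u - 5)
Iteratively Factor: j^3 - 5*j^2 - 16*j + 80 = (j - 5)*(j^2 - 16) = (j - 5)*(j + 4)*(j - 4)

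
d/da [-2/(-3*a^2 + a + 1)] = 2*(1 - 6*a)/(-3*a^2 + a + 1)^2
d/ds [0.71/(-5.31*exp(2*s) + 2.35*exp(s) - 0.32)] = (7.5402*exp(s) - 1.6685)*exp(s)/(5.31*exp(2*s) - 2.35*exp(s) + 0.32)^2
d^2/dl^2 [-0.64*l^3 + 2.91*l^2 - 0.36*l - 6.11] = 5.82 - 3.84*l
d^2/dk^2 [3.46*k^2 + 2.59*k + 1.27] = 6.92000000000000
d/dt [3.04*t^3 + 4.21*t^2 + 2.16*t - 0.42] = 9.12*t^2 + 8.42*t + 2.16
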